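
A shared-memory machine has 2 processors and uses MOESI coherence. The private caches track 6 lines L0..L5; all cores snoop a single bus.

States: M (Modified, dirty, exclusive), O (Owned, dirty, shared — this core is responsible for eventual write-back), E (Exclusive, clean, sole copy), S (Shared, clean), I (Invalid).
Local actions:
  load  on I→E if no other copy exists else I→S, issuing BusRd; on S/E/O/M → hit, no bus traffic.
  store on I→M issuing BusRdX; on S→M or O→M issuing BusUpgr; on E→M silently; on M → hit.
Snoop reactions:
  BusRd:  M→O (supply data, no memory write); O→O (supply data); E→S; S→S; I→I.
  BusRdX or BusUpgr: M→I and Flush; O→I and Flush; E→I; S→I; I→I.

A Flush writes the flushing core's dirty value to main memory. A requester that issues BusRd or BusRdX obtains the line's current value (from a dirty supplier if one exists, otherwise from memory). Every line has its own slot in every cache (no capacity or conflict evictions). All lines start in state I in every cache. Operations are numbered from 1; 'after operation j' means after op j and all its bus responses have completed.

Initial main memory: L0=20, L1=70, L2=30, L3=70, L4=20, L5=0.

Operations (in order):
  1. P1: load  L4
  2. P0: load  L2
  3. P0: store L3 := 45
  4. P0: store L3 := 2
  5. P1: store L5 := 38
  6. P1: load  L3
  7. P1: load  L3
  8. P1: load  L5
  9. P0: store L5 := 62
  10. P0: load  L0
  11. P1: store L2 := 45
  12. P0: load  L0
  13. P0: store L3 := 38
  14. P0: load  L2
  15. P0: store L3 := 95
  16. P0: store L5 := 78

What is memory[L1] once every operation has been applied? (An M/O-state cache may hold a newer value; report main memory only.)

step 1: P1: load  L4  ⟶  IE  (L4)  txn=BusRd  M[L4]=20
step 2: P0: load  L2  ⟶  EI  (L2)  txn=BusRd  M[L2]=30
step 3: P0: store L3 := 45  ⟶  MI  (L3)  txn=BusRdX  M[L3]=70
step 4: P0: store L3 := 2  ⟶  MI  (L3)  txn=∅  M[L3]=70
step 5: P1: store L5 := 38  ⟶  IM  (L5)  txn=BusRdX  M[L5]=0
step 6: P1: load  L3  ⟶  OS  (L3)  txn=BusRd  M[L3]=70
step 7: P1: load  L3  ⟶  OS  (L3)  txn=∅  M[L3]=70
step 8: P1: load  L5  ⟶  IM  (L5)  txn=∅  M[L5]=0
step 9: P0: store L5 := 62  ⟶  MI  (L5)  txn=BusRdX+Flush  M[L5]=38
step 10: P0: load  L0  ⟶  EI  (L0)  txn=BusRd  M[L0]=20
step 11: P1: store L2 := 45  ⟶  IM  (L2)  txn=BusRdX  M[L2]=30
step 12: P0: load  L0  ⟶  EI  (L0)  txn=∅  M[L0]=20
step 13: P0: store L3 := 38  ⟶  MI  (L3)  txn=BusUpgr  M[L3]=70
step 14: P0: load  L2  ⟶  SO  (L2)  txn=BusRd  M[L2]=30
step 15: P0: store L3 := 95  ⟶  MI  (L3)  txn=∅  M[L3]=70
step 16: P0: store L5 := 78  ⟶  MI  (L5)  txn=∅  M[L5]=38

memory[L1] = 70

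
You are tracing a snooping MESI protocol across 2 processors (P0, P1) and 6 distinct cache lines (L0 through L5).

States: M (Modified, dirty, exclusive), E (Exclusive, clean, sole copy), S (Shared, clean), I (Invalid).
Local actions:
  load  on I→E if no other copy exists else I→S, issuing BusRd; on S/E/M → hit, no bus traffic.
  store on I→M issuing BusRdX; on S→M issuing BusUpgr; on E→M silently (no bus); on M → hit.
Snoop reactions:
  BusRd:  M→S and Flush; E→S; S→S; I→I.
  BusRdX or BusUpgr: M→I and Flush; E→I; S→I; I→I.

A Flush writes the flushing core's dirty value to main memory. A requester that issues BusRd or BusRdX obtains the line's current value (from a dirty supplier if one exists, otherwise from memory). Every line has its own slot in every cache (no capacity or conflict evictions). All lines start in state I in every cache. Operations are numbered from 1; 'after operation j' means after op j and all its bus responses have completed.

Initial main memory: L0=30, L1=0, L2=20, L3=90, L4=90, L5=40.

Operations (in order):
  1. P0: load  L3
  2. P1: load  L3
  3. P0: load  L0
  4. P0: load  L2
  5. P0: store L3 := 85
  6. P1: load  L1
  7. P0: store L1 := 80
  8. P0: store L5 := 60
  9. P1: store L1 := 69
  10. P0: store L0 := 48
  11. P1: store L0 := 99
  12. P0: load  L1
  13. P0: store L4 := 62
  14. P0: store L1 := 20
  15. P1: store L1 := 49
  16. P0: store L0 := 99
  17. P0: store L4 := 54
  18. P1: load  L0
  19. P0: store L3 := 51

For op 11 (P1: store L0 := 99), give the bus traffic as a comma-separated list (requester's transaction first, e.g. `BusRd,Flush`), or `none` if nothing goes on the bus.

bus = BusRdX,Flush

1. P0: load  L3  bus=[BusRd]  L3: P0=E P1=I  mem[L3]=90
2. P1: load  L3  bus=[BusRd]  L3: P0=S P1=S  mem[L3]=90
3. P0: load  L0  bus=[BusRd]  L0: P0=E P1=I  mem[L0]=30
4. P0: load  L2  bus=[BusRd]  L2: P0=E P1=I  mem[L2]=20
5. P0: store L3 := 85  bus=[BusUpgr]  L3: P0=M P1=I  mem[L3]=90
6. P1: load  L1  bus=[BusRd]  L1: P0=I P1=E  mem[L1]=0
7. P0: store L1 := 80  bus=[BusRdX]  L1: P0=M P1=I  mem[L1]=0
8. P0: store L5 := 60  bus=[BusRdX]  L5: P0=M P1=I  mem[L5]=40
9. P1: store L1 := 69  bus=[BusRdX,Flush]  L1: P0=I P1=M  mem[L1]=80
10. P0: store L0 := 48  bus=[-]  L0: P0=M P1=I  mem[L0]=30
11. P1: store L0 := 99  bus=[BusRdX,Flush]  L0: P0=I P1=M  mem[L0]=48
12. P0: load  L1  bus=[BusRd,Flush]  L1: P0=S P1=S  mem[L1]=69
13. P0: store L4 := 62  bus=[BusRdX]  L4: P0=M P1=I  mem[L4]=90
14. P0: store L1 := 20  bus=[BusUpgr]  L1: P0=M P1=I  mem[L1]=69
15. P1: store L1 := 49  bus=[BusRdX,Flush]  L1: P0=I P1=M  mem[L1]=20
16. P0: store L0 := 99  bus=[BusRdX,Flush]  L0: P0=M P1=I  mem[L0]=99
17. P0: store L4 := 54  bus=[-]  L4: P0=M P1=I  mem[L4]=90
18. P1: load  L0  bus=[BusRd,Flush]  L0: P0=S P1=S  mem[L0]=99
19. P0: store L3 := 51  bus=[-]  L3: P0=M P1=I  mem[L3]=90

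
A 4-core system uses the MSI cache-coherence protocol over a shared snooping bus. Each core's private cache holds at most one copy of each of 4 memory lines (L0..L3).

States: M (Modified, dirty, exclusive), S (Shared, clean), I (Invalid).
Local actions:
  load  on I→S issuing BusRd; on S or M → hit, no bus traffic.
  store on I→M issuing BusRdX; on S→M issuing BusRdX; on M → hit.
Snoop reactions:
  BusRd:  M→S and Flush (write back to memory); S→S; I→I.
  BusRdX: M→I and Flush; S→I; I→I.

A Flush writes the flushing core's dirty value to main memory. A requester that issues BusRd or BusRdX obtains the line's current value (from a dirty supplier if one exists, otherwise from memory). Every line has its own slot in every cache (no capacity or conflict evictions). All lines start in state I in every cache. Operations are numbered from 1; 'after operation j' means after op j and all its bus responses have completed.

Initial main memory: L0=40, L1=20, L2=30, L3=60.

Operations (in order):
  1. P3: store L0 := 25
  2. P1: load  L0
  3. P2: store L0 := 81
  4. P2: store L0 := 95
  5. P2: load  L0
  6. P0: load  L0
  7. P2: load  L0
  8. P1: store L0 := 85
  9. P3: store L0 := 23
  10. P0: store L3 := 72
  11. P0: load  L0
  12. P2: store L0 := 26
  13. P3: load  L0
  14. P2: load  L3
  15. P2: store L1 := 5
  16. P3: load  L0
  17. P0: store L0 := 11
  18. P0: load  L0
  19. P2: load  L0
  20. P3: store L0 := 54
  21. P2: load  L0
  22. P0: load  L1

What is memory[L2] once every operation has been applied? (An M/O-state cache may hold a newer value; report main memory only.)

step 1: P3: store L0 := 25  ⟶  IIIM  (L0)  txn=BusRdX  M[L0]=40
step 2: P1: load  L0  ⟶  ISIS  (L0)  txn=BusRd+Flush  M[L0]=25
step 3: P2: store L0 := 81  ⟶  IIMI  (L0)  txn=BusRdX  M[L0]=25
step 4: P2: store L0 := 95  ⟶  IIMI  (L0)  txn=∅  M[L0]=25
step 5: P2: load  L0  ⟶  IIMI  (L0)  txn=∅  M[L0]=25
step 6: P0: load  L0  ⟶  SISI  (L0)  txn=BusRd+Flush  M[L0]=95
step 7: P2: load  L0  ⟶  SISI  (L0)  txn=∅  M[L0]=95
step 8: P1: store L0 := 85  ⟶  IMII  (L0)  txn=BusRdX  M[L0]=95
step 9: P3: store L0 := 23  ⟶  IIIM  (L0)  txn=BusRdX+Flush  M[L0]=85
step 10: P0: store L3 := 72  ⟶  MIII  (L3)  txn=BusRdX  M[L3]=60
step 11: P0: load  L0  ⟶  SIIS  (L0)  txn=BusRd+Flush  M[L0]=23
step 12: P2: store L0 := 26  ⟶  IIMI  (L0)  txn=BusRdX  M[L0]=23
step 13: P3: load  L0  ⟶  IISS  (L0)  txn=BusRd+Flush  M[L0]=26
step 14: P2: load  L3  ⟶  SISI  (L3)  txn=BusRd+Flush  M[L3]=72
step 15: P2: store L1 := 5  ⟶  IIMI  (L1)  txn=BusRdX  M[L1]=20
step 16: P3: load  L0  ⟶  IISS  (L0)  txn=∅  M[L0]=26
step 17: P0: store L0 := 11  ⟶  MIII  (L0)  txn=BusRdX  M[L0]=26
step 18: P0: load  L0  ⟶  MIII  (L0)  txn=∅  M[L0]=26
step 19: P2: load  L0  ⟶  SISI  (L0)  txn=BusRd+Flush  M[L0]=11
step 20: P3: store L0 := 54  ⟶  IIIM  (L0)  txn=BusRdX  M[L0]=11
step 21: P2: load  L0  ⟶  IISS  (L0)  txn=BusRd+Flush  M[L0]=54
step 22: P0: load  L1  ⟶  SISI  (L1)  txn=BusRd+Flush  M[L1]=5

memory[L2] = 30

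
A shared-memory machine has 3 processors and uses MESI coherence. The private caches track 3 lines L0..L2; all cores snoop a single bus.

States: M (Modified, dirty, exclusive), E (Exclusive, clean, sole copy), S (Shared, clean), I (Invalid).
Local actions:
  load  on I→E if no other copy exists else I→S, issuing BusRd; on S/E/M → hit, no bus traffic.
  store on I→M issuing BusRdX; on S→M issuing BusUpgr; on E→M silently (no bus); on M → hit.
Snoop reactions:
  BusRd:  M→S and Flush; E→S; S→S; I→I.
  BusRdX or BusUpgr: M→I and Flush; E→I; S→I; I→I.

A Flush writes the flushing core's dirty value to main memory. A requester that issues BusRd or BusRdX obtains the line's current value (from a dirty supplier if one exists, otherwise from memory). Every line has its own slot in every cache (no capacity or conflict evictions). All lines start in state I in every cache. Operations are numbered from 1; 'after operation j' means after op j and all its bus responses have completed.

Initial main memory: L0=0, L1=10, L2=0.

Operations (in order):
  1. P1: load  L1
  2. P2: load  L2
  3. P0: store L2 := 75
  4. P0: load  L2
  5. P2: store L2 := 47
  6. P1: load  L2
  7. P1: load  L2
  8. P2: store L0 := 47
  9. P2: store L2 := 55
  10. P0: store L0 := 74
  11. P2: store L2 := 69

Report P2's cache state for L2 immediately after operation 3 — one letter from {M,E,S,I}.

state = I

  op1 P1: load  L1 → I/E/I on L1; bus BusRd; mem=10
  op2 P2: load  L2 → I/I/E on L2; bus BusRd; mem=0
  op3 P0: store L2 := 75 → M/I/I on L2; bus BusRdX; mem=0
  op4 P0: load  L2 → M/I/I on L2; bus (none); mem=0
  op5 P2: store L2 := 47 → I/I/M on L2; bus BusRdX Flush; mem=75
  op6 P1: load  L2 → I/S/S on L2; bus BusRd Flush; mem=47
  op7 P1: load  L2 → I/S/S on L2; bus (none); mem=47
  op8 P2: store L0 := 47 → I/I/M on L0; bus BusRdX; mem=0
  op9 P2: store L2 := 55 → I/I/M on L2; bus BusUpgr; mem=47
  op10 P0: store L0 := 74 → M/I/I on L0; bus BusRdX Flush; mem=47
  op11 P2: store L2 := 69 → I/I/M on L2; bus (none); mem=47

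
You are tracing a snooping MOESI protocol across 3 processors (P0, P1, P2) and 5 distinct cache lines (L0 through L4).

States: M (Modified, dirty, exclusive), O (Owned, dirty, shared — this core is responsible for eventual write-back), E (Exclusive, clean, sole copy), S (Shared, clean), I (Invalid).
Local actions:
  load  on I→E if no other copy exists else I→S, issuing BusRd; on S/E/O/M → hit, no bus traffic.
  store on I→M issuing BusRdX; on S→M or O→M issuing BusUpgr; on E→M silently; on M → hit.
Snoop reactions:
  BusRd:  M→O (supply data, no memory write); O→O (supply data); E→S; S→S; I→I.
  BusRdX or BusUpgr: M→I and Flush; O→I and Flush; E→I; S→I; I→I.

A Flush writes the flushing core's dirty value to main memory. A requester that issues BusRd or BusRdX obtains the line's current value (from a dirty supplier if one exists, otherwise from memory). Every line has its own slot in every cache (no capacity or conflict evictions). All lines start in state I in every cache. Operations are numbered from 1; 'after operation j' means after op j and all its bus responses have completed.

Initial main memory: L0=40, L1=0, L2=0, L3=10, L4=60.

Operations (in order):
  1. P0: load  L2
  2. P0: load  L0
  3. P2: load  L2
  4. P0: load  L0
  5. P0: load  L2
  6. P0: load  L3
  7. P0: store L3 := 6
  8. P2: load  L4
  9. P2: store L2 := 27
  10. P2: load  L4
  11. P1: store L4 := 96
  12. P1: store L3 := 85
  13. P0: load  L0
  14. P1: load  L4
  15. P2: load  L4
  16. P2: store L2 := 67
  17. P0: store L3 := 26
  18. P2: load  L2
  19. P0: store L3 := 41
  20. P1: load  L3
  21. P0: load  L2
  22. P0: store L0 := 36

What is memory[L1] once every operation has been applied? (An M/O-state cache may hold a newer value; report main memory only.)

1. P0: load  L2  bus=[BusRd]  L2: P0=E P1=I P2=I  mem[L2]=0
2. P0: load  L0  bus=[BusRd]  L0: P0=E P1=I P2=I  mem[L0]=40
3. P2: load  L2  bus=[BusRd]  L2: P0=S P1=I P2=S  mem[L2]=0
4. P0: load  L0  bus=[-]  L0: P0=E P1=I P2=I  mem[L0]=40
5. P0: load  L2  bus=[-]  L2: P0=S P1=I P2=S  mem[L2]=0
6. P0: load  L3  bus=[BusRd]  L3: P0=E P1=I P2=I  mem[L3]=10
7. P0: store L3 := 6  bus=[-]  L3: P0=M P1=I P2=I  mem[L3]=10
8. P2: load  L4  bus=[BusRd]  L4: P0=I P1=I P2=E  mem[L4]=60
9. P2: store L2 := 27  bus=[BusUpgr]  L2: P0=I P1=I P2=M  mem[L2]=0
10. P2: load  L4  bus=[-]  L4: P0=I P1=I P2=E  mem[L4]=60
11. P1: store L4 := 96  bus=[BusRdX]  L4: P0=I P1=M P2=I  mem[L4]=60
12. P1: store L3 := 85  bus=[BusRdX,Flush]  L3: P0=I P1=M P2=I  mem[L3]=6
13. P0: load  L0  bus=[-]  L0: P0=E P1=I P2=I  mem[L0]=40
14. P1: load  L4  bus=[-]  L4: P0=I P1=M P2=I  mem[L4]=60
15. P2: load  L4  bus=[BusRd]  L4: P0=I P1=O P2=S  mem[L4]=60
16. P2: store L2 := 67  bus=[-]  L2: P0=I P1=I P2=M  mem[L2]=0
17. P0: store L3 := 26  bus=[BusRdX,Flush]  L3: P0=M P1=I P2=I  mem[L3]=85
18. P2: load  L2  bus=[-]  L2: P0=I P1=I P2=M  mem[L2]=0
19. P0: store L3 := 41  bus=[-]  L3: P0=M P1=I P2=I  mem[L3]=85
20. P1: load  L3  bus=[BusRd]  L3: P0=O P1=S P2=I  mem[L3]=85
21. P0: load  L2  bus=[BusRd]  L2: P0=S P1=I P2=O  mem[L2]=0
22. P0: store L0 := 36  bus=[-]  L0: P0=M P1=I P2=I  mem[L0]=40

memory[L1] = 0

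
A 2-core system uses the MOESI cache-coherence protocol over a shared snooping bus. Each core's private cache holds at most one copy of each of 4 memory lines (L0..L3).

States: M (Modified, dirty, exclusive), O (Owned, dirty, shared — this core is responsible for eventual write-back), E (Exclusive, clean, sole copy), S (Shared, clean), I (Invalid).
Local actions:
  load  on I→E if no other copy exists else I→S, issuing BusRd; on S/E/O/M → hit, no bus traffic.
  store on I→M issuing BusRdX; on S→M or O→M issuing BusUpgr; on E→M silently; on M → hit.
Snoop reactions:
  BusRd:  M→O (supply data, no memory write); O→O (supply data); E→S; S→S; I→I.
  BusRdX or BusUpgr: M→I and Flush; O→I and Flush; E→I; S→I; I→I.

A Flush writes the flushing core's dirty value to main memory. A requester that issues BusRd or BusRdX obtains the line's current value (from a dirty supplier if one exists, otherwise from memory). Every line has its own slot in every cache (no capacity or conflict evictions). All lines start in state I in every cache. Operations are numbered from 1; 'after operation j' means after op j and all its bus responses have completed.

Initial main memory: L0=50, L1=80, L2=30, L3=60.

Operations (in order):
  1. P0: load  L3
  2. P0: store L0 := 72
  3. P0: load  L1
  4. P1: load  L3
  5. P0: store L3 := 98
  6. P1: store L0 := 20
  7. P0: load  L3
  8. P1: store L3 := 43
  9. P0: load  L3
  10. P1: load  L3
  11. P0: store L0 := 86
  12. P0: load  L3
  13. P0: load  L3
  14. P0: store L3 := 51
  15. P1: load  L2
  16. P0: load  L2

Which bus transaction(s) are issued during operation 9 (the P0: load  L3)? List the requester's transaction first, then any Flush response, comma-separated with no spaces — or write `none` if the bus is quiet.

[1] P0: load  L3 | P0:E(60), P1:I | bus: BusRd
[2] P0: store L0 := 72 | P0:M(72), P1:I | bus: BusRdX
[3] P0: load  L1 | P0:E(80), P1:I | bus: BusRd
[4] P1: load  L3 | P0:S(60), P1:S(60) | bus: BusRd
[5] P0: store L3 := 98 | P0:M(98), P1:I | bus: BusUpgr
[6] P1: store L0 := 20 | P0:I, P1:M(20) | bus: BusRdX,Flush
[7] P0: load  L3 | P0:M(98), P1:I | bus: none
[8] P1: store L3 := 43 | P0:I, P1:M(43) | bus: BusRdX,Flush
[9] P0: load  L3 | P0:S(43), P1:O(43) | bus: BusRd
[10] P1: load  L3 | P0:S(43), P1:O(43) | bus: none
[11] P0: store L0 := 86 | P0:M(86), P1:I | bus: BusRdX,Flush
[12] P0: load  L3 | P0:S(43), P1:O(43) | bus: none
[13] P0: load  L3 | P0:S(43), P1:O(43) | bus: none
[14] P0: store L3 := 51 | P0:M(51), P1:I | bus: BusUpgr,Flush
[15] P1: load  L2 | P0:I, P1:E(30) | bus: BusRd
[16] P0: load  L2 | P0:S(30), P1:S(30) | bus: BusRd

bus = BusRd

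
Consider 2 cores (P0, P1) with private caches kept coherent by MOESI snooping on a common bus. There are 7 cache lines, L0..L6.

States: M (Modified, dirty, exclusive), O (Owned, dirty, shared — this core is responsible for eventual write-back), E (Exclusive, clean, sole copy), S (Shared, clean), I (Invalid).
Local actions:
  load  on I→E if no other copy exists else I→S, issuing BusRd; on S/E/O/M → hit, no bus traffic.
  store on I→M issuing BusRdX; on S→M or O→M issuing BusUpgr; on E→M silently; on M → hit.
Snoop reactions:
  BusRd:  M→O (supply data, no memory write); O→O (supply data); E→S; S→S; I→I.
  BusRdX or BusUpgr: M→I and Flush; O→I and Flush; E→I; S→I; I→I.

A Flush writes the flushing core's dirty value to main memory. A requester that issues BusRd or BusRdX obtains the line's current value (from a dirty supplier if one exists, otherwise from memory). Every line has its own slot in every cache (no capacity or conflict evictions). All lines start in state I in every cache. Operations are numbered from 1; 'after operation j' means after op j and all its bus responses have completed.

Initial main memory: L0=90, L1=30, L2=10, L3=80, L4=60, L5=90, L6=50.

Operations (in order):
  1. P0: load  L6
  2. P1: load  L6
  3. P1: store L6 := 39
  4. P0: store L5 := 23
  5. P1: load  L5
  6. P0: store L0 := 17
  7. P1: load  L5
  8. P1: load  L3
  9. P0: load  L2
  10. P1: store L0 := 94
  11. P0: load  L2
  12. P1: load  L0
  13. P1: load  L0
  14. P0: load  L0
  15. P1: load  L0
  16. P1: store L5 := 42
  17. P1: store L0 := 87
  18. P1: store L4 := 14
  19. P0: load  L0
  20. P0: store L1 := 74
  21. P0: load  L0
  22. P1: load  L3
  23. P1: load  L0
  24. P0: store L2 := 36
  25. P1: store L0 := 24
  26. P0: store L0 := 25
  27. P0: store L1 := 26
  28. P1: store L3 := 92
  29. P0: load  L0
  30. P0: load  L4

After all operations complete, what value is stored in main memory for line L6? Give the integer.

  op1 P0: load  L6 → E/I on L6; bus BusRd; mem=50
  op2 P1: load  L6 → S/S on L6; bus BusRd; mem=50
  op3 P1: store L6 := 39 → I/M on L6; bus BusUpgr; mem=50
  op4 P0: store L5 := 23 → M/I on L5; bus BusRdX; mem=90
  op5 P1: load  L5 → O/S on L5; bus BusRd; mem=90
  op6 P0: store L0 := 17 → M/I on L0; bus BusRdX; mem=90
  op7 P1: load  L5 → O/S on L5; bus (none); mem=90
  op8 P1: load  L3 → I/E on L3; bus BusRd; mem=80
  op9 P0: load  L2 → E/I on L2; bus BusRd; mem=10
  op10 P1: store L0 := 94 → I/M on L0; bus BusRdX Flush; mem=17
  op11 P0: load  L2 → E/I on L2; bus (none); mem=10
  op12 P1: load  L0 → I/M on L0; bus (none); mem=17
  op13 P1: load  L0 → I/M on L0; bus (none); mem=17
  op14 P0: load  L0 → S/O on L0; bus BusRd; mem=17
  op15 P1: load  L0 → S/O on L0; bus (none); mem=17
  op16 P1: store L5 := 42 → I/M on L5; bus BusUpgr Flush; mem=23
  op17 P1: store L0 := 87 → I/M on L0; bus BusUpgr; mem=17
  op18 P1: store L4 := 14 → I/M on L4; bus BusRdX; mem=60
  op19 P0: load  L0 → S/O on L0; bus BusRd; mem=17
  op20 P0: store L1 := 74 → M/I on L1; bus BusRdX; mem=30
  op21 P0: load  L0 → S/O on L0; bus (none); mem=17
  op22 P1: load  L3 → I/E on L3; bus (none); mem=80
  op23 P1: load  L0 → S/O on L0; bus (none); mem=17
  op24 P0: store L2 := 36 → M/I on L2; bus (none); mem=10
  op25 P1: store L0 := 24 → I/M on L0; bus BusUpgr; mem=17
  op26 P0: store L0 := 25 → M/I on L0; bus BusRdX Flush; mem=24
  op27 P0: store L1 := 26 → M/I on L1; bus (none); mem=30
  op28 P1: store L3 := 92 → I/M on L3; bus (none); mem=80
  op29 P0: load  L0 → M/I on L0; bus (none); mem=24
  op30 P0: load  L4 → S/O on L4; bus BusRd; mem=60

memory[L6] = 50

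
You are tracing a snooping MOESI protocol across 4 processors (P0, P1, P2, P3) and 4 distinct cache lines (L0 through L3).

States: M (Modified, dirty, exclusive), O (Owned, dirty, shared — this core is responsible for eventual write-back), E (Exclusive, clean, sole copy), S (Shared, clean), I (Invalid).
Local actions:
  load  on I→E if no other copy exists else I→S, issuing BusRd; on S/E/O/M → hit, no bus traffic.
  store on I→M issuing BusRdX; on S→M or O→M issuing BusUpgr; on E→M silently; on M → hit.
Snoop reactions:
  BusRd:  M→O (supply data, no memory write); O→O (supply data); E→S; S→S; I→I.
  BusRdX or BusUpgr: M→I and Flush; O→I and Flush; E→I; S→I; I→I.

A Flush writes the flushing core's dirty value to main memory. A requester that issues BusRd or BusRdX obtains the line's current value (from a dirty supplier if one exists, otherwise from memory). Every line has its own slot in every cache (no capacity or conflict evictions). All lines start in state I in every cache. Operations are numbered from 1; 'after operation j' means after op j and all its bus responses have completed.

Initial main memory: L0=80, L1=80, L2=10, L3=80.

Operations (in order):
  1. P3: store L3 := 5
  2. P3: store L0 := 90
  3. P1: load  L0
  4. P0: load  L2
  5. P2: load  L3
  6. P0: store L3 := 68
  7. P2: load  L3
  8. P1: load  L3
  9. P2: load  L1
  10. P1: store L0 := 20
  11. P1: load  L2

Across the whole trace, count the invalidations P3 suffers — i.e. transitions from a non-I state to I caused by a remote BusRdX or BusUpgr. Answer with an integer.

invalidations = 2

1. P3: store L3 := 5  bus=[BusRdX]  L3: P0=I P1=I P2=I P3=M  mem[L3]=80
2. P3: store L0 := 90  bus=[BusRdX]  L0: P0=I P1=I P2=I P3=M  mem[L0]=80
3. P1: load  L0  bus=[BusRd]  L0: P0=I P1=S P2=I P3=O  mem[L0]=80
4. P0: load  L2  bus=[BusRd]  L2: P0=E P1=I P2=I P3=I  mem[L2]=10
5. P2: load  L3  bus=[BusRd]  L3: P0=I P1=I P2=S P3=O  mem[L3]=80
6. P0: store L3 := 68  bus=[BusRdX,Flush]  L3: P0=M P1=I P2=I P3=I  mem[L3]=5
7. P2: load  L3  bus=[BusRd]  L3: P0=O P1=I P2=S P3=I  mem[L3]=5
8. P1: load  L3  bus=[BusRd]  L3: P0=O P1=S P2=S P3=I  mem[L3]=5
9. P2: load  L1  bus=[BusRd]  L1: P0=I P1=I P2=E P3=I  mem[L1]=80
10. P1: store L0 := 20  bus=[BusUpgr,Flush]  L0: P0=I P1=M P2=I P3=I  mem[L0]=90
11. P1: load  L2  bus=[BusRd]  L2: P0=S P1=S P2=I P3=I  mem[L2]=10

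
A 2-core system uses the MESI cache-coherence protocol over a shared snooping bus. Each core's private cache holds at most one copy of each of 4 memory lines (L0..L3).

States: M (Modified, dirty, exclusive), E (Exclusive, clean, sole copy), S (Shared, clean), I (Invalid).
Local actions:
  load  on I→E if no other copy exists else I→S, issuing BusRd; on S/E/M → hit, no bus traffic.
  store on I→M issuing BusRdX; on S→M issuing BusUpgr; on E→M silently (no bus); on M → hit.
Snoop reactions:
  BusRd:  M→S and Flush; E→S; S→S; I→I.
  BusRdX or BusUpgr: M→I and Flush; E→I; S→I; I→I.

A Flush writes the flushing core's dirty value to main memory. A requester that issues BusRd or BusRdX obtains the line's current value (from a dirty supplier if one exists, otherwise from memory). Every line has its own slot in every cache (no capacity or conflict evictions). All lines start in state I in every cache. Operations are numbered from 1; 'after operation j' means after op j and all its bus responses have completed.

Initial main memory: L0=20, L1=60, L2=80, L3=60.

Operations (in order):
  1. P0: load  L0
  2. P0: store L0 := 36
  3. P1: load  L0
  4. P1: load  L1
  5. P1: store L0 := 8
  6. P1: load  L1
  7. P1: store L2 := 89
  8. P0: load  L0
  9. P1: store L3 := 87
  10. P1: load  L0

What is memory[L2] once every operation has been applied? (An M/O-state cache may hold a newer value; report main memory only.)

step 1: P0: load  L0  ⟶  EI  (L0)  txn=BusRd  M[L0]=20
step 2: P0: store L0 := 36  ⟶  MI  (L0)  txn=∅  M[L0]=20
step 3: P1: load  L0  ⟶  SS  (L0)  txn=BusRd+Flush  M[L0]=36
step 4: P1: load  L1  ⟶  IE  (L1)  txn=BusRd  M[L1]=60
step 5: P1: store L0 := 8  ⟶  IM  (L0)  txn=BusUpgr  M[L0]=36
step 6: P1: load  L1  ⟶  IE  (L1)  txn=∅  M[L1]=60
step 7: P1: store L2 := 89  ⟶  IM  (L2)  txn=BusRdX  M[L2]=80
step 8: P0: load  L0  ⟶  SS  (L0)  txn=BusRd+Flush  M[L0]=8
step 9: P1: store L3 := 87  ⟶  IM  (L3)  txn=BusRdX  M[L3]=60
step 10: P1: load  L0  ⟶  SS  (L0)  txn=∅  M[L0]=8

memory[L2] = 80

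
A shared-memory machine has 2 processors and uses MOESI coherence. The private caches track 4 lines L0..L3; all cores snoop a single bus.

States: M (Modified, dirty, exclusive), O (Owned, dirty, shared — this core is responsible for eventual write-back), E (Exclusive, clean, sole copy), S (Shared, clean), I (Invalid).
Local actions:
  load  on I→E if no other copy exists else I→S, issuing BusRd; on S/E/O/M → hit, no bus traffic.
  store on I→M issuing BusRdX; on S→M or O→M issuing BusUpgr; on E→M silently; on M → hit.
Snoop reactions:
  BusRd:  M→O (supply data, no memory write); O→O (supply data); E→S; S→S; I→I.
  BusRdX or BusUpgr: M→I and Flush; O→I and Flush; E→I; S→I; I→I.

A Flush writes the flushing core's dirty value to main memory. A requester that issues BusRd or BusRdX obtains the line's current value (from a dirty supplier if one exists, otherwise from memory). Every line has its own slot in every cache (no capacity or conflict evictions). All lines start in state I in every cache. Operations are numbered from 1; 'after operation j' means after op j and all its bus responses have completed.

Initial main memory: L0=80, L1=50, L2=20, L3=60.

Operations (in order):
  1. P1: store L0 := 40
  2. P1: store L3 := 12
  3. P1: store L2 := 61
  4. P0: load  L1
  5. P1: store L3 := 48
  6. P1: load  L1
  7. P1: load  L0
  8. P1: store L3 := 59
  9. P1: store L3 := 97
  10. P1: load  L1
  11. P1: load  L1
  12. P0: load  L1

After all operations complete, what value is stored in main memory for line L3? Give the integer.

1. P1: store L0 := 40  bus=[BusRdX]  L0: P0=I P1=M  mem[L0]=80
2. P1: store L3 := 12  bus=[BusRdX]  L3: P0=I P1=M  mem[L3]=60
3. P1: store L2 := 61  bus=[BusRdX]  L2: P0=I P1=M  mem[L2]=20
4. P0: load  L1  bus=[BusRd]  L1: P0=E P1=I  mem[L1]=50
5. P1: store L3 := 48  bus=[-]  L3: P0=I P1=M  mem[L3]=60
6. P1: load  L1  bus=[BusRd]  L1: P0=S P1=S  mem[L1]=50
7. P1: load  L0  bus=[-]  L0: P0=I P1=M  mem[L0]=80
8. P1: store L3 := 59  bus=[-]  L3: P0=I P1=M  mem[L3]=60
9. P1: store L3 := 97  bus=[-]  L3: P0=I P1=M  mem[L3]=60
10. P1: load  L1  bus=[-]  L1: P0=S P1=S  mem[L1]=50
11. P1: load  L1  bus=[-]  L1: P0=S P1=S  mem[L1]=50
12. P0: load  L1  bus=[-]  L1: P0=S P1=S  mem[L1]=50

memory[L3] = 60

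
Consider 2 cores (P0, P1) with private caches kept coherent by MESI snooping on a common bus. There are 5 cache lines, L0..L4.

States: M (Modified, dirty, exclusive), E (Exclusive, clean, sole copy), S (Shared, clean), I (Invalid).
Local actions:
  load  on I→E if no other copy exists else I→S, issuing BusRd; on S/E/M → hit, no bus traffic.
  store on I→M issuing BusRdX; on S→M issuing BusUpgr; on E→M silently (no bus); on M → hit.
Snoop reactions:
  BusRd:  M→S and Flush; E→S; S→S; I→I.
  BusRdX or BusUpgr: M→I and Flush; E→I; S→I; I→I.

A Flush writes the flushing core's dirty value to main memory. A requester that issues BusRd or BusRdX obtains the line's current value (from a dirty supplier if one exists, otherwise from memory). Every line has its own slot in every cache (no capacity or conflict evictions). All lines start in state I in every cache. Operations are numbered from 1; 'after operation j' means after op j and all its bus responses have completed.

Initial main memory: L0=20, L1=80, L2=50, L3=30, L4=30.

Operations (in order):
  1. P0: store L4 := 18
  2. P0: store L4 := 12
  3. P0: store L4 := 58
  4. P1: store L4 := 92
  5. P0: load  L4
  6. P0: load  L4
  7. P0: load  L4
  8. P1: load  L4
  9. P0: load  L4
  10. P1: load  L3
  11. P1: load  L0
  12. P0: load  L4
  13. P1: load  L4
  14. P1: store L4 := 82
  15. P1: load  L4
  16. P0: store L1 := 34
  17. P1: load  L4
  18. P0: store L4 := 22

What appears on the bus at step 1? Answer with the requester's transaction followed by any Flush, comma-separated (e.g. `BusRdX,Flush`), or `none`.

bus = BusRdX

1. P0: store L4 := 18  bus=[BusRdX]  L4: P0=M P1=I  mem[L4]=30
2. P0: store L4 := 12  bus=[-]  L4: P0=M P1=I  mem[L4]=30
3. P0: store L4 := 58  bus=[-]  L4: P0=M P1=I  mem[L4]=30
4. P1: store L4 := 92  bus=[BusRdX,Flush]  L4: P0=I P1=M  mem[L4]=58
5. P0: load  L4  bus=[BusRd,Flush]  L4: P0=S P1=S  mem[L4]=92
6. P0: load  L4  bus=[-]  L4: P0=S P1=S  mem[L4]=92
7. P0: load  L4  bus=[-]  L4: P0=S P1=S  mem[L4]=92
8. P1: load  L4  bus=[-]  L4: P0=S P1=S  mem[L4]=92
9. P0: load  L4  bus=[-]  L4: P0=S P1=S  mem[L4]=92
10. P1: load  L3  bus=[BusRd]  L3: P0=I P1=E  mem[L3]=30
11. P1: load  L0  bus=[BusRd]  L0: P0=I P1=E  mem[L0]=20
12. P0: load  L4  bus=[-]  L4: P0=S P1=S  mem[L4]=92
13. P1: load  L4  bus=[-]  L4: P0=S P1=S  mem[L4]=92
14. P1: store L4 := 82  bus=[BusUpgr]  L4: P0=I P1=M  mem[L4]=92
15. P1: load  L4  bus=[-]  L4: P0=I P1=M  mem[L4]=92
16. P0: store L1 := 34  bus=[BusRdX]  L1: P0=M P1=I  mem[L1]=80
17. P1: load  L4  bus=[-]  L4: P0=I P1=M  mem[L4]=92
18. P0: store L4 := 22  bus=[BusRdX,Flush]  L4: P0=M P1=I  mem[L4]=82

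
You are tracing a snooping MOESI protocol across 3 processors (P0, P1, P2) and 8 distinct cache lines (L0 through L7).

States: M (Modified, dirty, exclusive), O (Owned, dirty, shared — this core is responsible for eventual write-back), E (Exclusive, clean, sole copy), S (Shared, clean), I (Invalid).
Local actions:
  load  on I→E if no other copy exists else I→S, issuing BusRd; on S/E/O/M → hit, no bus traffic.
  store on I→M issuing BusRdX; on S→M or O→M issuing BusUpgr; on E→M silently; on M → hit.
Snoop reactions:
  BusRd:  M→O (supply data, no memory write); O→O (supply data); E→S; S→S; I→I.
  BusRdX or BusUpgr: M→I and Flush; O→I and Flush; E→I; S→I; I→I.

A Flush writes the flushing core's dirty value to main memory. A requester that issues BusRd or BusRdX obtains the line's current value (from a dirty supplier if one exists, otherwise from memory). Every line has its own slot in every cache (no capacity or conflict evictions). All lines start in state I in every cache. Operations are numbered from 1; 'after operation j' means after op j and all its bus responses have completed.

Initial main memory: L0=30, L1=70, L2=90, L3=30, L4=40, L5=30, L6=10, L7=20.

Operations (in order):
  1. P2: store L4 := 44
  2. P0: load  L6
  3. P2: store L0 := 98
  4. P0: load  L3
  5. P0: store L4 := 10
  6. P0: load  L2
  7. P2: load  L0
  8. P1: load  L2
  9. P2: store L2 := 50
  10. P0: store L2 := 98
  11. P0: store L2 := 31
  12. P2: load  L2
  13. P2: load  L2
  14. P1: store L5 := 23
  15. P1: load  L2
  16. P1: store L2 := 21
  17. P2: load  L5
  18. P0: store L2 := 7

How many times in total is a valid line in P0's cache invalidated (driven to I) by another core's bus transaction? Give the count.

step 1: P2: store L4 := 44  ⟶  IIM  (L4)  txn=BusRdX  M[L4]=40
step 2: P0: load  L6  ⟶  EII  (L6)  txn=BusRd  M[L6]=10
step 3: P2: store L0 := 98  ⟶  IIM  (L0)  txn=BusRdX  M[L0]=30
step 4: P0: load  L3  ⟶  EII  (L3)  txn=BusRd  M[L3]=30
step 5: P0: store L4 := 10  ⟶  MII  (L4)  txn=BusRdX+Flush  M[L4]=44
step 6: P0: load  L2  ⟶  EII  (L2)  txn=BusRd  M[L2]=90
step 7: P2: load  L0  ⟶  IIM  (L0)  txn=∅  M[L0]=30
step 8: P1: load  L2  ⟶  SSI  (L2)  txn=BusRd  M[L2]=90
step 9: P2: store L2 := 50  ⟶  IIM  (L2)  txn=BusRdX  M[L2]=90
step 10: P0: store L2 := 98  ⟶  MII  (L2)  txn=BusRdX+Flush  M[L2]=50
step 11: P0: store L2 := 31  ⟶  MII  (L2)  txn=∅  M[L2]=50
step 12: P2: load  L2  ⟶  OIS  (L2)  txn=BusRd  M[L2]=50
step 13: P2: load  L2  ⟶  OIS  (L2)  txn=∅  M[L2]=50
step 14: P1: store L5 := 23  ⟶  IMI  (L5)  txn=BusRdX  M[L5]=30
step 15: P1: load  L2  ⟶  OSS  (L2)  txn=BusRd  M[L2]=50
step 16: P1: store L2 := 21  ⟶  IMI  (L2)  txn=BusUpgr+Flush  M[L2]=31
step 17: P2: load  L5  ⟶  IOS  (L5)  txn=BusRd  M[L5]=30
step 18: P0: store L2 := 7  ⟶  MII  (L2)  txn=BusRdX+Flush  M[L2]=21

invalidations = 2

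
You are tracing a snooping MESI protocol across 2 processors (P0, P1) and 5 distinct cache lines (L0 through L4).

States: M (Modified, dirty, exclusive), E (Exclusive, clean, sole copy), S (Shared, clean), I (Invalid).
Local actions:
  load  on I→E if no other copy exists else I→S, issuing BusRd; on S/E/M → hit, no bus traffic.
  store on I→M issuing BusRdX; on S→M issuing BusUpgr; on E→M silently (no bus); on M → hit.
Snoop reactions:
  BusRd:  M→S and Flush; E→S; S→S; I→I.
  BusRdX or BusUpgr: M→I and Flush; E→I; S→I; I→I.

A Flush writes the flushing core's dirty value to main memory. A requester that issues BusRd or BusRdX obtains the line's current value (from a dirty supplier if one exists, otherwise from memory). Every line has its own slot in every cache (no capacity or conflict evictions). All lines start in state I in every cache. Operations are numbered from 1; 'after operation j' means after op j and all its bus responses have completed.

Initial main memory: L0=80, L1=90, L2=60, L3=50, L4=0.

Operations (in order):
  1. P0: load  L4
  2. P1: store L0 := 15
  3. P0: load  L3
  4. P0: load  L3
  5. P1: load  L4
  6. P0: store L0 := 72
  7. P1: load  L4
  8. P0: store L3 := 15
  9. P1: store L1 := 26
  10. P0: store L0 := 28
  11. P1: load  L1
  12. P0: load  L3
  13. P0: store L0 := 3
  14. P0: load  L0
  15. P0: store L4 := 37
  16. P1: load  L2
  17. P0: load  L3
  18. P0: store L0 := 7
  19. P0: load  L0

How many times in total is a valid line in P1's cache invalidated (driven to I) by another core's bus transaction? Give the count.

  op1 P0: load  L4 → E/I on L4; bus BusRd; mem=0
  op2 P1: store L0 := 15 → I/M on L0; bus BusRdX; mem=80
  op3 P0: load  L3 → E/I on L3; bus BusRd; mem=50
  op4 P0: load  L3 → E/I on L3; bus (none); mem=50
  op5 P1: load  L4 → S/S on L4; bus BusRd; mem=0
  op6 P0: store L0 := 72 → M/I on L0; bus BusRdX Flush; mem=15
  op7 P1: load  L4 → S/S on L4; bus (none); mem=0
  op8 P0: store L3 := 15 → M/I on L3; bus (none); mem=50
  op9 P1: store L1 := 26 → I/M on L1; bus BusRdX; mem=90
  op10 P0: store L0 := 28 → M/I on L0; bus (none); mem=15
  op11 P1: load  L1 → I/M on L1; bus (none); mem=90
  op12 P0: load  L3 → M/I on L3; bus (none); mem=50
  op13 P0: store L0 := 3 → M/I on L0; bus (none); mem=15
  op14 P0: load  L0 → M/I on L0; bus (none); mem=15
  op15 P0: store L4 := 37 → M/I on L4; bus BusUpgr; mem=0
  op16 P1: load  L2 → I/E on L2; bus BusRd; mem=60
  op17 P0: load  L3 → M/I on L3; bus (none); mem=50
  op18 P0: store L0 := 7 → M/I on L0; bus (none); mem=15
  op19 P0: load  L0 → M/I on L0; bus (none); mem=15

invalidations = 2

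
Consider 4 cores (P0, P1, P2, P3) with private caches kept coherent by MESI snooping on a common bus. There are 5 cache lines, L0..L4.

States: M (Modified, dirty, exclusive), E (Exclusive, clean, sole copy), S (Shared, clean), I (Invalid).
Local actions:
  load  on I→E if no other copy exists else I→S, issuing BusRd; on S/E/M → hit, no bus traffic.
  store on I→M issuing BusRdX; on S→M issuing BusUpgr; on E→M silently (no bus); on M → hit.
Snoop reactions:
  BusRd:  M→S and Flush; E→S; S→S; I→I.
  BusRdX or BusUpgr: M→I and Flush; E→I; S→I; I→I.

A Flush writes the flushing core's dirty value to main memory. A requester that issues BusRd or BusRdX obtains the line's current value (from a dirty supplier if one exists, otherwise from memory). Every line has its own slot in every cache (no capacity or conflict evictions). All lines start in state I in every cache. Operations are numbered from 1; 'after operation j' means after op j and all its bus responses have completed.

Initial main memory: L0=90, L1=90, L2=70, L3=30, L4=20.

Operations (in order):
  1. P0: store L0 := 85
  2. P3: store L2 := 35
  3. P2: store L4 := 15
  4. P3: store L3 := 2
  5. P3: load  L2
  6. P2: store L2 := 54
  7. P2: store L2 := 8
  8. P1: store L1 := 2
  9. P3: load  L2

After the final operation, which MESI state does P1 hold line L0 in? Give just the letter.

1. P0: store L0 := 85  bus=[BusRdX]  L0: P0=M P1=I P2=I P3=I  mem[L0]=90
2. P3: store L2 := 35  bus=[BusRdX]  L2: P0=I P1=I P2=I P3=M  mem[L2]=70
3. P2: store L4 := 15  bus=[BusRdX]  L4: P0=I P1=I P2=M P3=I  mem[L4]=20
4. P3: store L3 := 2  bus=[BusRdX]  L3: P0=I P1=I P2=I P3=M  mem[L3]=30
5. P3: load  L2  bus=[-]  L2: P0=I P1=I P2=I P3=M  mem[L2]=70
6. P2: store L2 := 54  bus=[BusRdX,Flush]  L2: P0=I P1=I P2=M P3=I  mem[L2]=35
7. P2: store L2 := 8  bus=[-]  L2: P0=I P1=I P2=M P3=I  mem[L2]=35
8. P1: store L1 := 2  bus=[BusRdX]  L1: P0=I P1=M P2=I P3=I  mem[L1]=90
9. P3: load  L2  bus=[BusRd,Flush]  L2: P0=I P1=I P2=S P3=S  mem[L2]=8

state = I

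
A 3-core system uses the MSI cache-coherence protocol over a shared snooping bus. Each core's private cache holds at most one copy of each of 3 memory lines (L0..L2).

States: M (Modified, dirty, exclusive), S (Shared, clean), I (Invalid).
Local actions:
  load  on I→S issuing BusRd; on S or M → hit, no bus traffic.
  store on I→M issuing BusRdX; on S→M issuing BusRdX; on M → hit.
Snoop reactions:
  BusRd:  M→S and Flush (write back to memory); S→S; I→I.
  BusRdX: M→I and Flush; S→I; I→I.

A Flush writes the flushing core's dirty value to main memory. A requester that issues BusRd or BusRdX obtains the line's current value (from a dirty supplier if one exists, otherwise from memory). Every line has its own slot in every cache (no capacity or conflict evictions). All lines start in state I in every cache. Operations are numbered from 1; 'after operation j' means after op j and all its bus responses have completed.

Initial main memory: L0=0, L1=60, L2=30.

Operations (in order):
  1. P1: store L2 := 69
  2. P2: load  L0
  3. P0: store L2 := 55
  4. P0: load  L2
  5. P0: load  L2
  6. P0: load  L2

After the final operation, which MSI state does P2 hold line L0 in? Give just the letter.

state = S

  op1 P1: store L2 := 69 → I/M/I on L2; bus BusRdX; mem=30
  op2 P2: load  L0 → I/I/S on L0; bus BusRd; mem=0
  op3 P0: store L2 := 55 → M/I/I on L2; bus BusRdX Flush; mem=69
  op4 P0: load  L2 → M/I/I on L2; bus (none); mem=69
  op5 P0: load  L2 → M/I/I on L2; bus (none); mem=69
  op6 P0: load  L2 → M/I/I on L2; bus (none); mem=69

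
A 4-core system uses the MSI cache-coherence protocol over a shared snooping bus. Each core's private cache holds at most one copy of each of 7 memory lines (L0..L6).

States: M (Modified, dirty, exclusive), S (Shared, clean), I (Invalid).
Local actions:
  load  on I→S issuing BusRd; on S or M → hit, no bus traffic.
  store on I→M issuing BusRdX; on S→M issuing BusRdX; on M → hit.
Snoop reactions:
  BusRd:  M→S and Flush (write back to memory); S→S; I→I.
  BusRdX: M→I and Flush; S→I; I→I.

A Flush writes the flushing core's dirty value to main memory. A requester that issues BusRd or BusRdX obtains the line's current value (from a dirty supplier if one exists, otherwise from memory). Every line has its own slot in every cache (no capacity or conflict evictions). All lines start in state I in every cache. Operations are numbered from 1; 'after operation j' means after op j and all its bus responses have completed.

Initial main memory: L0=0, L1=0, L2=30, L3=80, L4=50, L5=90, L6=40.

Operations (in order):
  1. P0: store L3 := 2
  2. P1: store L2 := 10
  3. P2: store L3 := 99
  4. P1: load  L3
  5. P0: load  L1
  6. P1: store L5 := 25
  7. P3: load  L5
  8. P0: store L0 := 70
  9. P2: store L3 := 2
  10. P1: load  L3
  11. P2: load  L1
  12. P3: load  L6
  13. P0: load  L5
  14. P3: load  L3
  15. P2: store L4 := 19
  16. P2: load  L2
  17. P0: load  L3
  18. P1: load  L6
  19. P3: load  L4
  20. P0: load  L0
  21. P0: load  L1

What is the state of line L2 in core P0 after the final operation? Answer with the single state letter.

state = I

[1] P0: store L3 := 2 | P0:M(2), P1:I, P2:I, P3:I | bus: BusRdX
[2] P1: store L2 := 10 | P0:I, P1:M(10), P2:I, P3:I | bus: BusRdX
[3] P2: store L3 := 99 | P0:I, P1:I, P2:M(99), P3:I | bus: BusRdX,Flush
[4] P1: load  L3 | P0:I, P1:S(99), P2:S(99), P3:I | bus: BusRd,Flush
[5] P0: load  L1 | P0:S(0), P1:I, P2:I, P3:I | bus: BusRd
[6] P1: store L5 := 25 | P0:I, P1:M(25), P2:I, P3:I | bus: BusRdX
[7] P3: load  L5 | P0:I, P1:S(25), P2:I, P3:S(25) | bus: BusRd,Flush
[8] P0: store L0 := 70 | P0:M(70), P1:I, P2:I, P3:I | bus: BusRdX
[9] P2: store L3 := 2 | P0:I, P1:I, P2:M(2), P3:I | bus: BusRdX
[10] P1: load  L3 | P0:I, P1:S(2), P2:S(2), P3:I | bus: BusRd,Flush
[11] P2: load  L1 | P0:S(0), P1:I, P2:S(0), P3:I | bus: BusRd
[12] P3: load  L6 | P0:I, P1:I, P2:I, P3:S(40) | bus: BusRd
[13] P0: load  L5 | P0:S(25), P1:S(25), P2:I, P3:S(25) | bus: BusRd
[14] P3: load  L3 | P0:I, P1:S(2), P2:S(2), P3:S(2) | bus: BusRd
[15] P2: store L4 := 19 | P0:I, P1:I, P2:M(19), P3:I | bus: BusRdX
[16] P2: load  L2 | P0:I, P1:S(10), P2:S(10), P3:I | bus: BusRd,Flush
[17] P0: load  L3 | P0:S(2), P1:S(2), P2:S(2), P3:S(2) | bus: BusRd
[18] P1: load  L6 | P0:I, P1:S(40), P2:I, P3:S(40) | bus: BusRd
[19] P3: load  L4 | P0:I, P1:I, P2:S(19), P3:S(19) | bus: BusRd,Flush
[20] P0: load  L0 | P0:M(70), P1:I, P2:I, P3:I | bus: none
[21] P0: load  L1 | P0:S(0), P1:I, P2:S(0), P3:I | bus: none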